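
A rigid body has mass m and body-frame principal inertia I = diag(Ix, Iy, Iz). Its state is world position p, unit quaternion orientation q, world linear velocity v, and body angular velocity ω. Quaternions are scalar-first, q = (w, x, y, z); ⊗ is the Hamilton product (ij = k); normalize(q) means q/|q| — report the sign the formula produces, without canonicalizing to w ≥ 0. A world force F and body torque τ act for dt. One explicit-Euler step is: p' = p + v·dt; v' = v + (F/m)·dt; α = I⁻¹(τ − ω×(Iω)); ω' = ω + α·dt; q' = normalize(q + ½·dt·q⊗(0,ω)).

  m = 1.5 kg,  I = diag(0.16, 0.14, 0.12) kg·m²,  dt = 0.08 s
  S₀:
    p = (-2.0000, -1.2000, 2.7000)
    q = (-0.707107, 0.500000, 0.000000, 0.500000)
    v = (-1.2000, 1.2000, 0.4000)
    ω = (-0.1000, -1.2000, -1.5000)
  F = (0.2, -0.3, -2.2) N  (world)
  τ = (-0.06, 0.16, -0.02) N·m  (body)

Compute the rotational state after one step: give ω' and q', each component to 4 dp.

ω' = (-0.1120, -1.1120, -1.5117)
q' = (-0.6731, 0.5253, 0.0618, 0.5169)

ω×(Iω) gyroscopic = (-0.0360, 0.0060, -0.0024)
α = I⁻¹(τ − ω×Iω) = (-0.1500, 1.1000, -0.1467)
new body rate ω' = (-0.1120, -1.1120, -1.5117)
Hamilton product q⊗(0,ω) = (0.8000000, 0.6707107, 1.5485284, 0.4606605)
q' = normalize(q + ½dt·q⊗(0,ω)) = (-0.6731, 0.5253, 0.0618, 0.5169)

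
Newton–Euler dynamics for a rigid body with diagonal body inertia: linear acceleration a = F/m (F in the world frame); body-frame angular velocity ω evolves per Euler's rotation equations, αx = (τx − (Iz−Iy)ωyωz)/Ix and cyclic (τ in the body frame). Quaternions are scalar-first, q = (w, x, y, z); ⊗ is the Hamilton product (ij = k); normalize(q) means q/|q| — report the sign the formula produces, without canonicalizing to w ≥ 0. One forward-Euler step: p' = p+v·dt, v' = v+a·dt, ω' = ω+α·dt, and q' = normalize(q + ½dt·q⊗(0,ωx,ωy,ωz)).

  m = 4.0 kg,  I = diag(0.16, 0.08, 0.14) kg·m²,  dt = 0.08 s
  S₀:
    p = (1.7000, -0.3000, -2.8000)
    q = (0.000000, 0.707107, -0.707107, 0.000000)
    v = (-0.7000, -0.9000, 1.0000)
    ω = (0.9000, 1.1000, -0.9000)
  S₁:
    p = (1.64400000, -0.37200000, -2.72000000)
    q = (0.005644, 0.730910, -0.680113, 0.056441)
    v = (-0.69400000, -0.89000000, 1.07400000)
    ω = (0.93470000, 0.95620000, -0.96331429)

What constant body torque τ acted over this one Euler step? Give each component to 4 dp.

rate change Δω = (0.03470000, -0.14380000, -0.06331429)
precession coupling = (-0.0594, -0.0162, -0.0792)
applied torque τ = (0.0100, -0.1600, -0.1900)

τ = (0.0100, -0.1600, -0.1900)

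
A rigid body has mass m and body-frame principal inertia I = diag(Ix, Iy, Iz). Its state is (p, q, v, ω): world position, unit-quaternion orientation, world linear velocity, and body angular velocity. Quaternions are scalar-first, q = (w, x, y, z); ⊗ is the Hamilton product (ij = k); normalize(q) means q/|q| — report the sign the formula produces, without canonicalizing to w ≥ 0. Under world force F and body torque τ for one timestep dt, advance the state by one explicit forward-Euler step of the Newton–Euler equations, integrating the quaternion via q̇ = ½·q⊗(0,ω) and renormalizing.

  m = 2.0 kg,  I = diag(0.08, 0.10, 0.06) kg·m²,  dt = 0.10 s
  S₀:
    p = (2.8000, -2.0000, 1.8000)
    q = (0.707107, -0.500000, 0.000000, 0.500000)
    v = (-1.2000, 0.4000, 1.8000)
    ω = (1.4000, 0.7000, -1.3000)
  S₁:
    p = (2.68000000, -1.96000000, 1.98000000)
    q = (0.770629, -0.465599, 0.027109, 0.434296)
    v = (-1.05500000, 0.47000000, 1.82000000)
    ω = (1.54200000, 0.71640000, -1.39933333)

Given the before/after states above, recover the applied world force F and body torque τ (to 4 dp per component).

F = (2.9000, 1.4000, 0.4000)
τ = (0.1500, -0.0200, -0.0400)

Δv = v₁−v₀ = (0.14500000, 0.07000000, 0.02000000)
applied force F = (2.9000, 1.4000, 0.4000)
rate change Δω = (0.14200000, 0.01640000, -0.09933333)
applied torque τ = (0.1500, -0.0200, -0.0400)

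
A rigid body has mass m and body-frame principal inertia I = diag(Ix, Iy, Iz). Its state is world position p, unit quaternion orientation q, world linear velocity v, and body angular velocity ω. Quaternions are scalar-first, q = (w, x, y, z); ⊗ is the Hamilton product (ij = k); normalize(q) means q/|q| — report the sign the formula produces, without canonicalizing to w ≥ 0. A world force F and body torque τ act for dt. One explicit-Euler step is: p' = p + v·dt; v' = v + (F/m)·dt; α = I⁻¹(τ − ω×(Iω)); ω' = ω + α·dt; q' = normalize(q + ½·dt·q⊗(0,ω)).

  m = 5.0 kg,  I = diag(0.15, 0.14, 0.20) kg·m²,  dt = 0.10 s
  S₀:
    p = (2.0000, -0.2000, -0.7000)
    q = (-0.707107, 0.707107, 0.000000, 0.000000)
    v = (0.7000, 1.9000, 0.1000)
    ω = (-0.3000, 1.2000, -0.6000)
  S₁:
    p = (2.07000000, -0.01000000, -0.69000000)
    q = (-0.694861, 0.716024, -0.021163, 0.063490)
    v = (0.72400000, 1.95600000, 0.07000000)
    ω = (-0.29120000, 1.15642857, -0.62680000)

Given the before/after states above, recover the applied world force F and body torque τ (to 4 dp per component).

F = (1.2000, 2.8000, -1.5000)
τ = (-0.0300, -0.0700, -0.0500)

Δv = v₁−v₀ = (0.02400000, 0.05600000, -0.03000000)
applied force F = (1.2000, 2.8000, -1.5000)
ω₁ − ω₀ = (0.00880000, -0.04357143, -0.02680000)
gyro term ω₀×Iω₀ = (-0.0432, -0.0090, 0.0036)
I·α + gyro = (-0.0300, -0.0700, -0.0500)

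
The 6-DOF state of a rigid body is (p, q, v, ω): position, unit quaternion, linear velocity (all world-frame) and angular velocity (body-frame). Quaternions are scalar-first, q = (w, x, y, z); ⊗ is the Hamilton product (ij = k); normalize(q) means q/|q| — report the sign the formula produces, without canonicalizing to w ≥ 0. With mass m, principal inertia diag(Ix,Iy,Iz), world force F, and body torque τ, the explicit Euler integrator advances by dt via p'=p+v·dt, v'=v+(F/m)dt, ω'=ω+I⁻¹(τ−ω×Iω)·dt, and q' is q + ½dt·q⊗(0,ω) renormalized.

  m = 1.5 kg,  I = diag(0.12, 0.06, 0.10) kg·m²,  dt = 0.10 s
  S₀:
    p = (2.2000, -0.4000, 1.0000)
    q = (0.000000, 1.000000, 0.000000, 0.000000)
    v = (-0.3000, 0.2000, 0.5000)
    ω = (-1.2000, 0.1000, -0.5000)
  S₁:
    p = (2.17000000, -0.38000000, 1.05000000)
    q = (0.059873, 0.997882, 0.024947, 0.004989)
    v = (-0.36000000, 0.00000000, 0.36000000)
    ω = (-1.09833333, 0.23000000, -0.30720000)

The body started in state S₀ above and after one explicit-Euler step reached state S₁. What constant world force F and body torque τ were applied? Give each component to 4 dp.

Δv = v₁−v₀ = (-0.06000000, -0.20000000, -0.14000000)
m·(v₁−v₀)/dt = (-0.9000, -3.0000, -2.1000)
rate change Δω = (0.10166667, 0.13000000, 0.19280000)
ω₀×(Iω₀) = (-0.0020, 0.0120, 0.0072)
τ = I·(Δω/dt) + ω₀×(Iω₀) = (0.1200, 0.0900, 0.2000)

F = (-0.9000, -3.0000, -2.1000)
τ = (0.1200, 0.0900, 0.2000)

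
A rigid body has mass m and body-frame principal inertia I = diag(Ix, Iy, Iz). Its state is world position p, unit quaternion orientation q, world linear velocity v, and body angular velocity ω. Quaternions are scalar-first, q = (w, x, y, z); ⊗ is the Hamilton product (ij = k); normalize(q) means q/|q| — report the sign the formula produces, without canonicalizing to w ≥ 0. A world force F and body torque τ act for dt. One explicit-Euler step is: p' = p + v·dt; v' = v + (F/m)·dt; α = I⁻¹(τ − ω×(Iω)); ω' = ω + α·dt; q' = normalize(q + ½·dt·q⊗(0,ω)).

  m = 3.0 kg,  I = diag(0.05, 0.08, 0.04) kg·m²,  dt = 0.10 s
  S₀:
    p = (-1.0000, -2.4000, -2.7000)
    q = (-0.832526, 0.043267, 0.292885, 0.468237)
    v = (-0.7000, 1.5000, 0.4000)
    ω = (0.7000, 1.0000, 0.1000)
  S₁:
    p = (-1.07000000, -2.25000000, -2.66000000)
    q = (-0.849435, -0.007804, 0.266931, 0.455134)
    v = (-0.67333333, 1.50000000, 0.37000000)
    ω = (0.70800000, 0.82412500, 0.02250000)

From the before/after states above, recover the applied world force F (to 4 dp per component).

F = (0.8000, 0.0000, -0.9000)

velocity change Δv = (0.02666667, 0.00000000, -0.03000000)
m·(v₁−v₀)/dt = (0.8000, 0.0000, -0.9000)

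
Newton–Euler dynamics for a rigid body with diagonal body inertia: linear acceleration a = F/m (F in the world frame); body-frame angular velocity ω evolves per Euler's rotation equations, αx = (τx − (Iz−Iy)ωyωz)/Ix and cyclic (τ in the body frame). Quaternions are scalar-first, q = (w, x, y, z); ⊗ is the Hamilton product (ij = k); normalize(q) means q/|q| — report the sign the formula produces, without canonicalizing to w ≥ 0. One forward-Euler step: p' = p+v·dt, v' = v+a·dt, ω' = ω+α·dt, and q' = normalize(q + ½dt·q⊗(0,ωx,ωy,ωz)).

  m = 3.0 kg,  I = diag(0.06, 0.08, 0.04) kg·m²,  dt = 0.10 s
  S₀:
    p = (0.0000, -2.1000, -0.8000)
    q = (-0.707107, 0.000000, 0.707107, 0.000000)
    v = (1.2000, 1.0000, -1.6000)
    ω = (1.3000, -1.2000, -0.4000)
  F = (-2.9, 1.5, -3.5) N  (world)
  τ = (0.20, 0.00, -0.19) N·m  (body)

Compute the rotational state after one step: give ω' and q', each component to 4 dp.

ω×(Iω) gyroscopic = (-0.0192, -0.0104, -0.0312)
(τ − ω×Iω)/I = (3.6533, 0.1300, -3.9700)
ω' = ω + α·dt = (1.6653, -1.1870, -0.7970)
Hamilton product q⊗(0,ω) = (0.8485284, -1.2020819, 0.8485284, -0.6363963)
q + ½dt·q⊗(0,ω), renormalized = (-0.6620, -0.0599, 0.7465, -0.0317)

ω' = (1.6653, -1.1870, -0.7970)
q' = (-0.6620, -0.0599, 0.7465, -0.0317)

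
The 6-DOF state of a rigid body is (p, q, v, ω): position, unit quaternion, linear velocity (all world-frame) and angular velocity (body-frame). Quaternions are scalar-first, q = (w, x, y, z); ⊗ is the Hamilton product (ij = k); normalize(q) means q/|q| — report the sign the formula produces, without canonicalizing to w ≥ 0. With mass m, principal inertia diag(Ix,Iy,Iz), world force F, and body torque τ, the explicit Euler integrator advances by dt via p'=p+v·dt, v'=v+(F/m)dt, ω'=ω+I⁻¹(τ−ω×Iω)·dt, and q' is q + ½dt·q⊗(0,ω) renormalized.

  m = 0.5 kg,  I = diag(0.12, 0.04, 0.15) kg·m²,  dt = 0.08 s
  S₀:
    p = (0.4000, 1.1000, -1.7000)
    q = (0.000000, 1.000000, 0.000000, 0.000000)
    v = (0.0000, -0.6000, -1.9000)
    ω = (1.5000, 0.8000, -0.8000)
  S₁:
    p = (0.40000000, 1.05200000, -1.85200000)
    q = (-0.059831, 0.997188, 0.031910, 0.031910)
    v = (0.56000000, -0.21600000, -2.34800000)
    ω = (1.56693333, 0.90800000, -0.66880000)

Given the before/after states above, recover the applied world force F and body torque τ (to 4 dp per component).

F = (3.5000, 2.4000, -2.8000)
τ = (0.0300, 0.0900, 0.1500)

Δω = ω₁−ω₀ = (0.06693333, 0.10800000, 0.13120000)
I·α + gyro = (0.0300, 0.0900, 0.1500)
v₁ − v₀ = (0.56000000, 0.38400000, -0.44800000)
F = m·Δv/dt = (3.5000, 2.4000, -2.8000)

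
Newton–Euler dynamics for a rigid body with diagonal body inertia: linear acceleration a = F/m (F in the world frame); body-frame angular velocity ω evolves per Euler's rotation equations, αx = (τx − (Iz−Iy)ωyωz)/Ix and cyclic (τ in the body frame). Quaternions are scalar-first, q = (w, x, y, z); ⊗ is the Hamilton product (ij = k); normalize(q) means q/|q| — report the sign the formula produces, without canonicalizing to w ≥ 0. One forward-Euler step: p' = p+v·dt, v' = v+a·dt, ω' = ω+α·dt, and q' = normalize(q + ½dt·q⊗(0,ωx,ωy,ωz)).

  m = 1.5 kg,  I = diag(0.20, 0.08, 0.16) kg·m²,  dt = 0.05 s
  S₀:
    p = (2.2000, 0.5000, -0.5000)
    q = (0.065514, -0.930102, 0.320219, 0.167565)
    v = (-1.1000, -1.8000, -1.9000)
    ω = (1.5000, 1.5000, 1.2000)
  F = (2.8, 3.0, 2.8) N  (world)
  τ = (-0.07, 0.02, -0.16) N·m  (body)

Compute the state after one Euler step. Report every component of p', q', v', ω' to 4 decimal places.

p' = (2.1450, 0.4100, -0.5950)
q' = (0.0832, -0.9226, 0.3562, 0.1224)
v' = (-1.0067, -1.7000, -1.8067)
ω' = (1.4465, 1.4675, 1.2344)

ω×(Iω) gyroscopic = (0.1440, 0.0720, -0.2700)
angular accel α = (-1.0700, -0.6500, 0.6875)
new body rate ω' = (1.4465, 1.4675, 1.2344)
2q̇ = q⊗(0,ω) = (0.7137465, 0.2311863, 1.4657409, -1.7968647)
q + ½dt·q⊗(0,ω), renormalized = (0.0832, -0.9226, 0.3562, 0.1224)
linear accel F/m = (1.8667, 2.0000, 1.8667)
p + v·dt = (2.1450, 0.4100, -0.5950)
v' = v + a·dt = (-1.0067, -1.7000, -1.8067)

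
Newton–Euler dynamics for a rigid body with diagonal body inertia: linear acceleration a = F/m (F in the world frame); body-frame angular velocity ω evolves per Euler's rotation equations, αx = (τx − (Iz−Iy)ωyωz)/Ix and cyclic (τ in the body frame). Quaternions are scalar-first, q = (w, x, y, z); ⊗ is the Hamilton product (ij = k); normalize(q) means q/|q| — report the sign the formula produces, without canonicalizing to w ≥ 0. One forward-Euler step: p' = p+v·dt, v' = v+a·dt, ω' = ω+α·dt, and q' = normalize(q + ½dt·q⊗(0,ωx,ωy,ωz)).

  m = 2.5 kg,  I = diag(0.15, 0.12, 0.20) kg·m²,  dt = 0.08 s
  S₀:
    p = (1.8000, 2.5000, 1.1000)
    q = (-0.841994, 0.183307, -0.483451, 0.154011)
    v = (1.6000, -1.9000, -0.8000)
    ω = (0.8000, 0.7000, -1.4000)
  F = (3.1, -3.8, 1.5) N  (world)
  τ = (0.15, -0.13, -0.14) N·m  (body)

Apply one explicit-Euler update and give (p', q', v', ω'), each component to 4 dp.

precession coupling ω×(Iω) = (-0.0784, 0.0560, -0.0168)
α = I⁻¹(τ − ω×Iω) = (1.5227, -1.5500, -0.6160)
new body rate ω' = (0.9218, 0.5760, -1.4493)
q⊗(0,ω) = (0.4073855, -0.1045715, -0.2095572, 1.6938673)
updated quaternion q' = (-0.8237, 0.1787, -0.4906, 0.2212)
p + v·dt = (1.9280, 2.3480, 1.0360)
new velocity v' = (1.6992, -2.0216, -0.7520)

p' = (1.9280, 2.3480, 1.0360)
q' = (-0.8237, 0.1787, -0.4906, 0.2212)
v' = (1.6992, -2.0216, -0.7520)
ω' = (0.9218, 0.5760, -1.4493)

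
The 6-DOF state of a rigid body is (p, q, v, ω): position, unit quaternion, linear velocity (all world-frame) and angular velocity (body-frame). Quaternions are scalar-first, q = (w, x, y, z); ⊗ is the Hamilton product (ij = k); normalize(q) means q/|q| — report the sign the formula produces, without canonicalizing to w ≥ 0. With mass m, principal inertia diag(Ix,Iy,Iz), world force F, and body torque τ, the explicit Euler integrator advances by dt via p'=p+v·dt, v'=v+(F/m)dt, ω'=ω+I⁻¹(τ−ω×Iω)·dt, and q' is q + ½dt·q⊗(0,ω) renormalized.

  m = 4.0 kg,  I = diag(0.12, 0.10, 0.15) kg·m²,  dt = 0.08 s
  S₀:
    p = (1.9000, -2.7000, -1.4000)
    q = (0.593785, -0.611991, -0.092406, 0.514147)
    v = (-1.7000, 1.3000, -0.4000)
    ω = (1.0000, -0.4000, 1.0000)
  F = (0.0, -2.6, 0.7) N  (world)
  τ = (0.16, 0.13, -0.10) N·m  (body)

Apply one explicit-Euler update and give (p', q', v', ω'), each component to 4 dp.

precession coupling ω×(Iω) = (-0.0200, -0.0300, 0.0080)
(τ − ω×Iω)/I = (1.5000, 1.6000, -0.7200)
ω' = ω + α·dt = (1.1200, -0.2720, 0.9424)
2q̇ = q⊗(0,ω) = (0.0608816, 0.7070378, 0.8886240, 0.9309874)
q + ½dt·q⊗(0,ω), renormalized = (0.5952, -0.5827, -0.0568, 0.5504)
new position p' = (1.7640, -2.5960, -1.4320)
new velocity v' = (-1.7000, 1.2480, -0.3860)

p' = (1.7640, -2.5960, -1.4320)
q' = (0.5952, -0.5827, -0.0568, 0.5504)
v' = (-1.7000, 1.2480, -0.3860)
ω' = (1.1200, -0.2720, 0.9424)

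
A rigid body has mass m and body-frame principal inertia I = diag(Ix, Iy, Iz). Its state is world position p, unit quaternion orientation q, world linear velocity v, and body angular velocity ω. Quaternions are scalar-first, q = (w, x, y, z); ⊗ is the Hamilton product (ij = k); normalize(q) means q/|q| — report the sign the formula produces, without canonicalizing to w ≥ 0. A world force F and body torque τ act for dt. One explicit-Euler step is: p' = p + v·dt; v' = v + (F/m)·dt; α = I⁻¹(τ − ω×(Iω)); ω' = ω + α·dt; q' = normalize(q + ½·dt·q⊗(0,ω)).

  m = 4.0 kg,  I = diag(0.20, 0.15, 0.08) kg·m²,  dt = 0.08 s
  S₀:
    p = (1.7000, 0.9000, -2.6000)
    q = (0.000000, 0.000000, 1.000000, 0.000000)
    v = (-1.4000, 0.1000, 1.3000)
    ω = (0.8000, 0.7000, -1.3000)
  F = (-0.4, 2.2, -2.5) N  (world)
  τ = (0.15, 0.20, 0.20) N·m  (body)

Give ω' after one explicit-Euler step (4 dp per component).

ω' = (0.8345, 0.8732, -1.0720)

precession coupling ω×(Iω) = (0.0637, -0.1248, -0.0280)
α = I⁻¹(τ − ω×Iω) = (0.4315, 2.1653, 2.8500)
ω' = ω + α·dt = (0.8345, 0.8732, -1.0720)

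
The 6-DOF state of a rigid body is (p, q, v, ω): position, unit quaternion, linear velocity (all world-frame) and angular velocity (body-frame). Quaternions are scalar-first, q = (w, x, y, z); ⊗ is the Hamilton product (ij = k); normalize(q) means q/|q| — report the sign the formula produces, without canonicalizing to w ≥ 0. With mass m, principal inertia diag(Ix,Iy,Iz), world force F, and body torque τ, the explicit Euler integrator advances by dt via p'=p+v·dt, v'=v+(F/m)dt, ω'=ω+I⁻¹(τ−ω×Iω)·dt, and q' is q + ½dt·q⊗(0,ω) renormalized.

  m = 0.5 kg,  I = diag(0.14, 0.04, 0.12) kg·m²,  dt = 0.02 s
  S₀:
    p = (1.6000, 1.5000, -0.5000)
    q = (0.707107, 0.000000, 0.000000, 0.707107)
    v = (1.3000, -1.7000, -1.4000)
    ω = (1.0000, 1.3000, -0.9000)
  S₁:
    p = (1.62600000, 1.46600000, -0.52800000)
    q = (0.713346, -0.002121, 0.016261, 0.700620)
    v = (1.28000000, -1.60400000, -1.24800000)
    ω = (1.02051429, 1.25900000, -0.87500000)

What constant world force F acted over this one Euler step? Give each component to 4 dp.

F = (-0.5000, 2.4000, 3.8000)

Δv = v₁−v₀ = (-0.02000000, 0.09600000, 0.15200000)
m·(v₁−v₀)/dt = (-0.5000, 2.4000, 3.8000)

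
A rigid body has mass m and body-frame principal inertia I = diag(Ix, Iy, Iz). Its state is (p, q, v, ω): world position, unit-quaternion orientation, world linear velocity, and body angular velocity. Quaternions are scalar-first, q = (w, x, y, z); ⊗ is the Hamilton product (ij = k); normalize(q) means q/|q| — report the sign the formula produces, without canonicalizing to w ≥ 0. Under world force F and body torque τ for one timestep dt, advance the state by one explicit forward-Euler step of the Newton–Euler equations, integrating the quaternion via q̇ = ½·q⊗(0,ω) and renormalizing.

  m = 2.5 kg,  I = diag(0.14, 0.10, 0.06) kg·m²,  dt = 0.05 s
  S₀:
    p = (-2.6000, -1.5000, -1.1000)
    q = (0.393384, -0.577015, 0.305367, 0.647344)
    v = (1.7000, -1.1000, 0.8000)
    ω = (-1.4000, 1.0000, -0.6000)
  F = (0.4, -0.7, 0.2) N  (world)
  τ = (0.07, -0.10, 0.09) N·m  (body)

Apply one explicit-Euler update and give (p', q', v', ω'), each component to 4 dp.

p' = (-2.5150, -1.5550, -1.0600)
q' = (0.3749, -0.6109, 0.2836, 0.6370)
v' = (1.7080, -1.1140, 0.8040)
ω' = (-1.3836, 0.9164, -0.5717)

gyro term ω×Iω = (0.0240, 0.0672, 0.0560)
angular accel α = (0.3286, -1.6720, 0.5667)
ω + α·dt = (-1.3836, 0.9164, -0.5717)
2q̇ = q⊗(0,ω) = (-0.7247816, -1.3813018, -0.8591066, -0.3855316)
updated quaternion q' = (0.3749, -0.6109, 0.2836, 0.6370)
a = (0.1600, -0.2800, 0.0800)
new position p' = (-2.5150, -1.5550, -1.0600)
new velocity v' = (1.7080, -1.1140, 0.8040)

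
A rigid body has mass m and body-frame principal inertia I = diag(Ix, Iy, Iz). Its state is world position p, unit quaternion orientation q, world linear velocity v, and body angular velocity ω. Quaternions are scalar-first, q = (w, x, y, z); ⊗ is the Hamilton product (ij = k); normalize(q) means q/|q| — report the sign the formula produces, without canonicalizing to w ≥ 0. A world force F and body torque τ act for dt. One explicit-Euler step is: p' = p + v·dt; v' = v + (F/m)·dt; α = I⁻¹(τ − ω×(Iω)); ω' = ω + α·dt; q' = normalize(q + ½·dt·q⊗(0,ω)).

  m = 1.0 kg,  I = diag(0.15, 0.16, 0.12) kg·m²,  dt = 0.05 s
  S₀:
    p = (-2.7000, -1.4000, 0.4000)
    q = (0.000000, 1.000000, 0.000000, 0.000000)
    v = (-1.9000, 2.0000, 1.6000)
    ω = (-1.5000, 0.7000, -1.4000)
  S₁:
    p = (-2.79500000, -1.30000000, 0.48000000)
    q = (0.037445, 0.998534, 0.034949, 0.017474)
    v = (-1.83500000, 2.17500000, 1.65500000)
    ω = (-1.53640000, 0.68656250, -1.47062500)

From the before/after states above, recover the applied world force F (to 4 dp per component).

F = (1.3000, 3.5000, 1.1000)

velocity change Δv = (0.06500000, 0.17500000, 0.05500000)
applied force F = (1.3000, 3.5000, 1.1000)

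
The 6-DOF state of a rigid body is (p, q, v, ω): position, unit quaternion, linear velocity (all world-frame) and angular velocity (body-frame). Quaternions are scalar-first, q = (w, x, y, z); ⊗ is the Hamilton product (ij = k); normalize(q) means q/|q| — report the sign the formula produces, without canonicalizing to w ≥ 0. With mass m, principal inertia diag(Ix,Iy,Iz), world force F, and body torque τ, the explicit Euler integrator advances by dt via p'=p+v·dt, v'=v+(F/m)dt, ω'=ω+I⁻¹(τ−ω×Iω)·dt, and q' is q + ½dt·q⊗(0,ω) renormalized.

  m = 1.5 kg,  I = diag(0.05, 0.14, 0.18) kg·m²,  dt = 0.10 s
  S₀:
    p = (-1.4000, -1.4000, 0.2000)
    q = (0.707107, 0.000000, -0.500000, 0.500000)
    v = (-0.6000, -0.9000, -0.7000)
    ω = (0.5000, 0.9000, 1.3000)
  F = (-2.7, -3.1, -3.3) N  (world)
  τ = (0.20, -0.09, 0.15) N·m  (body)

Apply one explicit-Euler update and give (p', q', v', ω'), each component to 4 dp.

p' = (-1.4600, -1.4900, 0.1300)
q' = (0.6947, -0.0372, -0.4541, 0.5566)
v' = (-0.7800, -1.1067, -0.9200)
ω' = (0.8064, 0.8961, 1.3608)

a = (-1.8000, -2.0667, -2.2000)
p + v·dt = (-1.4600, -1.4900, 0.1300)
v + (F/m)dt = (-0.7800, -1.1067, -0.9200)
(τ − ω×Iω)/I = (3.0640, -0.0393, 0.6083)
new body rate ω' = (0.8064, 0.8961, 1.3608)
q⊗(0,ω) = (-0.2000000, -0.7464465, 0.8863963, 1.1692391)
q + ½dt·q⊗(0,ω), renormalized = (0.6947, -0.0372, -0.4541, 0.5566)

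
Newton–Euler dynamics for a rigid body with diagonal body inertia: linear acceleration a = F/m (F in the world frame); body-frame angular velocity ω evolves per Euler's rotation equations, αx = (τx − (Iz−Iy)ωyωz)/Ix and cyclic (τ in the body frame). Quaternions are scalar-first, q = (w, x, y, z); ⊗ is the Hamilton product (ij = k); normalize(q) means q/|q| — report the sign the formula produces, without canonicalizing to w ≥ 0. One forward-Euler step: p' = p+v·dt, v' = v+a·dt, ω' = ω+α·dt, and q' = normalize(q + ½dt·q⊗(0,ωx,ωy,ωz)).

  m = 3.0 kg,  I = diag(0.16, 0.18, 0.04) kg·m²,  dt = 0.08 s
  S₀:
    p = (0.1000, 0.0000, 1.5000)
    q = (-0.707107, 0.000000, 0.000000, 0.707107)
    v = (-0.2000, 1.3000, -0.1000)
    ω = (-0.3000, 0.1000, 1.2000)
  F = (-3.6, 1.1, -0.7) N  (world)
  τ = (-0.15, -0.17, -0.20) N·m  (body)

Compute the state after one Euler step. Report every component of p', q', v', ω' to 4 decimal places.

α = I⁻¹(τ − ω×Iω) = (-0.8325, -0.7044, -4.9850)
ω' = ω + α·dt = (-0.3666, 0.0436, 0.8012)
Hamilton product q⊗(0,ω) = (-0.8485284, 0.1414214, -0.2828428, -0.8485284)
q' = normalize(q + ½dt·q⊗(0,ω)) = (-0.7401, 0.0056, -0.0113, 0.6723)
p' = p + v·dt = (0.0840, 0.1040, 1.4920)
v' = v + a·dt = (-0.2960, 1.3293, -0.1187)

p' = (0.0840, 0.1040, 1.4920)
q' = (-0.7401, 0.0056, -0.0113, 0.6723)
v' = (-0.2960, 1.3293, -0.1187)
ω' = (-0.3666, 0.0436, 0.8012)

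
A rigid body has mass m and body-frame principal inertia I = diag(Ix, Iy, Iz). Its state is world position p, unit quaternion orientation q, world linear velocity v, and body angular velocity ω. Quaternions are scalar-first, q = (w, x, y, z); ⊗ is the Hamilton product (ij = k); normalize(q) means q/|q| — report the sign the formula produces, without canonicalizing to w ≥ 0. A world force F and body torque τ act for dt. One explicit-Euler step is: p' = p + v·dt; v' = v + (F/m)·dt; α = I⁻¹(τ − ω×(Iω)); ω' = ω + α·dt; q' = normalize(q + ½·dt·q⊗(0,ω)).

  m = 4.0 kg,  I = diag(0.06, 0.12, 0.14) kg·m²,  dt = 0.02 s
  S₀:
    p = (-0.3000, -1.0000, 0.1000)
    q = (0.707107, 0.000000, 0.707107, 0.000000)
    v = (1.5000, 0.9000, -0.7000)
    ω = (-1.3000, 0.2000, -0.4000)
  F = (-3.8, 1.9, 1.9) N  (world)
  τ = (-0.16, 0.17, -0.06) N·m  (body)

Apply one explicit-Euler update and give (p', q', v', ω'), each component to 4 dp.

gyro term ω×Iω = (-0.0016, -0.0416, -0.0156)
α = I⁻¹(τ − ω×Iω) = (-2.6400, 1.7633, -0.3171)
new body rate ω' = (-1.3528, 0.2353, -0.4063)
q⊗(0,ω) = (-0.1414214, -1.2020819, 0.1414214, 0.6363963)
updated quaternion q' = (0.7056, -0.0120, 0.7085, 0.0064)
linear accel F/m = (-0.9500, 0.4750, 0.4750)
p' = p + v·dt = (-0.2700, -0.9820, 0.0860)
v' = v + a·dt = (1.4810, 0.9095, -0.6905)

p' = (-0.2700, -0.9820, 0.0860)
q' = (0.7056, -0.0120, 0.7085, 0.0064)
v' = (1.4810, 0.9095, -0.6905)
ω' = (-1.3528, 0.2353, -0.4063)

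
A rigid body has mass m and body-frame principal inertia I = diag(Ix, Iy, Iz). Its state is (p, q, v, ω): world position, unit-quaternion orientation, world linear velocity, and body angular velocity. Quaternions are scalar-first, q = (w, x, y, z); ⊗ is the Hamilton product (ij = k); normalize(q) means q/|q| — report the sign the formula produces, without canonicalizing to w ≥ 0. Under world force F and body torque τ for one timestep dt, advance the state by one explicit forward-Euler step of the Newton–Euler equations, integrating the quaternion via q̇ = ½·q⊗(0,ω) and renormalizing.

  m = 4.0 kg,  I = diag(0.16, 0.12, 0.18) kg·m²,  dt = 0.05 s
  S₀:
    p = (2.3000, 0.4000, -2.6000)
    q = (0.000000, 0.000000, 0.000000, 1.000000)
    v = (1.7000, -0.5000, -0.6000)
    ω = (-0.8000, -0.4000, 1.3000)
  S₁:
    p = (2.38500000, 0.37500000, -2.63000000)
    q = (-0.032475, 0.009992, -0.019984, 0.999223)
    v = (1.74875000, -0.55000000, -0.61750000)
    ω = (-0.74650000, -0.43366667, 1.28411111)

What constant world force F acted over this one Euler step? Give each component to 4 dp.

F = (3.9000, -4.0000, -1.4000)

Δv = v₁−v₀ = (0.04875000, -0.05000000, -0.01750000)
m·(v₁−v₀)/dt = (3.9000, -4.0000, -1.4000)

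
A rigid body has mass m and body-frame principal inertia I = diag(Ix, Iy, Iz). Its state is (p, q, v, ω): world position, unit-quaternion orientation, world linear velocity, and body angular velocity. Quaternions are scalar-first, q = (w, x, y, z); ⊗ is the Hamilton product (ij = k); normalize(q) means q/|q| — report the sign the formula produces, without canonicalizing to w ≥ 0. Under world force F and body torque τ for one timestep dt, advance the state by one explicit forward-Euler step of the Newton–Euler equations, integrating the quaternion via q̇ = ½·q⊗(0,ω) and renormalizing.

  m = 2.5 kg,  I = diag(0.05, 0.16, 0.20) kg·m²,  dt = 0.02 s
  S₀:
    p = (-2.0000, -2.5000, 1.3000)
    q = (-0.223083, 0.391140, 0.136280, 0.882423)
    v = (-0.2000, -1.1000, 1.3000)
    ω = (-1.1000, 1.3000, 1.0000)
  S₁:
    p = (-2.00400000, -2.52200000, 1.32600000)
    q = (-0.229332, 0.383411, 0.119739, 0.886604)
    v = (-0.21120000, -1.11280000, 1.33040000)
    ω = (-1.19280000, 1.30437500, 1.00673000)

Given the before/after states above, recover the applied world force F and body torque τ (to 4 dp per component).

Δω = ω₁−ω₀ = (-0.09280000, 0.00437500, 0.00673000)
ω₀×(Iω₀) = (0.0520, 0.1650, -0.1573)
applied torque τ = (-0.1800, 0.2000, -0.0900)
v₁ − v₀ = (-0.01120000, -0.01280000, 0.03040000)
m·(v₁−v₀)/dt = (-1.4000, -1.6000, 3.8000)

F = (-1.4000, -1.6000, 3.8000)
τ = (-0.1800, 0.2000, -0.0900)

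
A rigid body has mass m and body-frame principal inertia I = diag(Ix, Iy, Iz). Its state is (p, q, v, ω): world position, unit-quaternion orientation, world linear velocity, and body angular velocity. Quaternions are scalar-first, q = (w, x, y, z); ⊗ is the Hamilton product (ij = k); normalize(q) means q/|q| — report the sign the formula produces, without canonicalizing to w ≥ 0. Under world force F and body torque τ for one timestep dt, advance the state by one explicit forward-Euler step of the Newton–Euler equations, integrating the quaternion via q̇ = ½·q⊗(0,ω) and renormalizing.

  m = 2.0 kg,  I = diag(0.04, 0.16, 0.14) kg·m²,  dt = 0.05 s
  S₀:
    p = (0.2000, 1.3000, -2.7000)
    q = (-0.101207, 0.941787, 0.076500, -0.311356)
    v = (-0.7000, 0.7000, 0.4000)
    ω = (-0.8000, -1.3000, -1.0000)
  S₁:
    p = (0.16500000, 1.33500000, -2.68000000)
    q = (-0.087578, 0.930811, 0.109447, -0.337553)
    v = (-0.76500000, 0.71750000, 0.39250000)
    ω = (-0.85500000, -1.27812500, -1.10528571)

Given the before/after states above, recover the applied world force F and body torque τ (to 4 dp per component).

Δω = ω₁−ω₀ = (-0.05500000, 0.02187500, -0.10528571)
ω₀×(Iω₀) = (-0.0260, -0.0800, 0.1248)
τ = I·(Δω/dt) + ω₀×(Iω₀) = (-0.0700, -0.0100, -0.1700)
v₁ − v₀ = (-0.06500000, 0.01750000, -0.00750000)
m·(v₁−v₀)/dt = (-2.6000, 0.7000, -0.3000)

F = (-2.6000, 0.7000, -0.3000)
τ = (-0.0700, -0.0100, -0.1700)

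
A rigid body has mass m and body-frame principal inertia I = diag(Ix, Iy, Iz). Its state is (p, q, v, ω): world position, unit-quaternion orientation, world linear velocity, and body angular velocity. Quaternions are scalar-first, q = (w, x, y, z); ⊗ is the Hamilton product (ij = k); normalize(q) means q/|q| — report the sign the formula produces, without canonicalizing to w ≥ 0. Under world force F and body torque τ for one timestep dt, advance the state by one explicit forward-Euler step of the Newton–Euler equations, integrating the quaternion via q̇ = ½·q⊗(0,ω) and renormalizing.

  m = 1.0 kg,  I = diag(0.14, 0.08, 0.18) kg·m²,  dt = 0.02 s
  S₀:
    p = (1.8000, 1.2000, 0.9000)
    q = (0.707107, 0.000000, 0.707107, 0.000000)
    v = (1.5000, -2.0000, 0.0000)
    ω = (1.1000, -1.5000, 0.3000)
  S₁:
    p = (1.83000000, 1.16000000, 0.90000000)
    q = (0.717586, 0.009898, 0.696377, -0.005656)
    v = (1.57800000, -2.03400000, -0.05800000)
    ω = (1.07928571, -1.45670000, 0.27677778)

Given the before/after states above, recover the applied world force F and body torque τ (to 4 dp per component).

velocity change Δv = (0.07800000, -0.03400000, -0.05800000)
applied force F = (3.9000, -1.7000, -2.9000)
ω₁ − ω₀ = (-0.02071429, 0.04330000, -0.02322222)
τ = I·(Δω/dt) + ω₀×(Iω₀) = (-0.1900, 0.1600, -0.1100)

F = (3.9000, -1.7000, -2.9000)
τ = (-0.1900, 0.1600, -0.1100)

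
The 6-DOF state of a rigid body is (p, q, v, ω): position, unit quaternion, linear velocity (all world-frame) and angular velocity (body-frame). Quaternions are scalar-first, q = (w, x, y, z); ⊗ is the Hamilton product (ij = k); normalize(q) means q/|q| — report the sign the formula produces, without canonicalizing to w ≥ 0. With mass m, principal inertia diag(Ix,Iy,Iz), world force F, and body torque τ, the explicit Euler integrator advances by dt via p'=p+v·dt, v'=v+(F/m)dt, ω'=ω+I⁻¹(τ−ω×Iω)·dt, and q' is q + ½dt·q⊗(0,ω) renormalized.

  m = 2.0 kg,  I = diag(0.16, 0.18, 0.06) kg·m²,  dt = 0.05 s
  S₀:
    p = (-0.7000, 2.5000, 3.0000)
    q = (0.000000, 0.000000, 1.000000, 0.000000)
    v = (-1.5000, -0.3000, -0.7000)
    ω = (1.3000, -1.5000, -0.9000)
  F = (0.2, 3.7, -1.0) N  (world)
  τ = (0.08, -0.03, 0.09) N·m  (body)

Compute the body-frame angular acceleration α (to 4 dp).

α = (1.5125, 0.4833, 2.1500)

gyro term ω×Iω = (-0.1620, -0.1170, -0.0390)
(τ − ω×Iω)/I = (1.5125, 0.4833, 2.1500)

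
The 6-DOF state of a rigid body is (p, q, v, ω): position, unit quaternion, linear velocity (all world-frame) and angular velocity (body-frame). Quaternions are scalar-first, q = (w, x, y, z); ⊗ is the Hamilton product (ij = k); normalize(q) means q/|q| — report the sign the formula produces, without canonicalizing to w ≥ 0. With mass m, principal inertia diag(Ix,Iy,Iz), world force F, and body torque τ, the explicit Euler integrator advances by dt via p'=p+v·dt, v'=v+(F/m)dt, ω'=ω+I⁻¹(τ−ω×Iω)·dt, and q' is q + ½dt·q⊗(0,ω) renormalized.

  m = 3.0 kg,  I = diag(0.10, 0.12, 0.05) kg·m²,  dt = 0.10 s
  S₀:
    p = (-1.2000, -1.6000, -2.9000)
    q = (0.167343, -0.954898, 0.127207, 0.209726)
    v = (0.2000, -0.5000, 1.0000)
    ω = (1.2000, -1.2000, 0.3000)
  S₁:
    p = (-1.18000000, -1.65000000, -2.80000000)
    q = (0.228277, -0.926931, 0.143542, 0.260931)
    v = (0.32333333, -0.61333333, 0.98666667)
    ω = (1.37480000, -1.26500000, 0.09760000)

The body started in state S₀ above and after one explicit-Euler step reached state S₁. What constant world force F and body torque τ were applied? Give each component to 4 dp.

F = (3.7000, -3.4000, -0.4000)
τ = (0.2000, -0.0600, -0.1300)

rate change Δω = (0.17480000, -0.06500000, -0.20240000)
gyro term ω₀×Iω₀ = (0.0252, 0.0180, -0.0288)
τ = I·(Δω/dt) + ω₀×(Iω₀) = (0.2000, -0.0600, -0.1300)
velocity change Δv = (0.12333333, -0.11333333, -0.01333333)
applied force F = (3.7000, -3.4000, -0.4000)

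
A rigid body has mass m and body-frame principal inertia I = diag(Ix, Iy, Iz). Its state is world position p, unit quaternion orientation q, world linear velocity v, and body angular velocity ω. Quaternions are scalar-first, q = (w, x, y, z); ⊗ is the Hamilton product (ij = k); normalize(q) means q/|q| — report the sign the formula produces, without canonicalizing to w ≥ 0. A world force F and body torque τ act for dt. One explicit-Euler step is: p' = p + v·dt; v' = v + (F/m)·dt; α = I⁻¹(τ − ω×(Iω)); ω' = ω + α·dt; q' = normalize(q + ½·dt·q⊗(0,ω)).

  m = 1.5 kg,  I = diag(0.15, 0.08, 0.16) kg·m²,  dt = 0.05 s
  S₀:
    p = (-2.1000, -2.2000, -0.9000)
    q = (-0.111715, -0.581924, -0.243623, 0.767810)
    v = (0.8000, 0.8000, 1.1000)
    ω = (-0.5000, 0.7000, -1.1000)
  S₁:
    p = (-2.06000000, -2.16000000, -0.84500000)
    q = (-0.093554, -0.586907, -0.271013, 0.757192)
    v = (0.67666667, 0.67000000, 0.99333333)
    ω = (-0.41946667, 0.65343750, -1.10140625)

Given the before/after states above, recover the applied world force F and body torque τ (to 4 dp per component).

F = (-3.7000, -3.9000, -3.2000)
τ = (0.1800, -0.0800, 0.0200)

Δω = ω₁−ω₀ = (0.08053333, -0.04656250, -0.00140625)
precession coupling = (-0.0616, -0.0055, 0.0245)
applied torque τ = (0.1800, -0.0800, 0.0200)
v₁ − v₀ = (-0.12333333, -0.13000000, -0.10666667)
F = m·Δv/dt = (-3.7000, -3.9000, -3.2000)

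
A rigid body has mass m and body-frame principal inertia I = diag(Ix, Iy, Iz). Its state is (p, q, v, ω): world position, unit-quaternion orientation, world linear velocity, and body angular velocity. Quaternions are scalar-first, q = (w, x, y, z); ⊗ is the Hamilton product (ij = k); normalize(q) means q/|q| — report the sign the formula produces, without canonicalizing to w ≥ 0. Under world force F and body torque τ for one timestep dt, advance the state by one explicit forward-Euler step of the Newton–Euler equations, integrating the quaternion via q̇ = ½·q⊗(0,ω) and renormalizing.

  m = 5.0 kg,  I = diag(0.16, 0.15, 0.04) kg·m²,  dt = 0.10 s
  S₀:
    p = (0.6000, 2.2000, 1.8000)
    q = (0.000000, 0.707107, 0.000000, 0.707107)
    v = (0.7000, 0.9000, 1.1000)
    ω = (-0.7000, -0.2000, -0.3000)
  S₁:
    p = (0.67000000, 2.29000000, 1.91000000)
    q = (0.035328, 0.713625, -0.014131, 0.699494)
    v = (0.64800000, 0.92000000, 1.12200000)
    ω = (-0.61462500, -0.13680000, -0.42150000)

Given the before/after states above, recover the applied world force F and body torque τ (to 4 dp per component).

velocity change Δv = (-0.05200000, 0.02000000, 0.02200000)
applied force F = (-2.6000, 1.0000, 1.1000)
ω₁ − ω₀ = (0.08537500, 0.06320000, -0.12150000)
precession coupling = (-0.0066, 0.0252, -0.0014)
applied torque τ = (0.1300, 0.1200, -0.0500)

F = (-2.6000, 1.0000, 1.1000)
τ = (0.1300, 0.1200, -0.0500)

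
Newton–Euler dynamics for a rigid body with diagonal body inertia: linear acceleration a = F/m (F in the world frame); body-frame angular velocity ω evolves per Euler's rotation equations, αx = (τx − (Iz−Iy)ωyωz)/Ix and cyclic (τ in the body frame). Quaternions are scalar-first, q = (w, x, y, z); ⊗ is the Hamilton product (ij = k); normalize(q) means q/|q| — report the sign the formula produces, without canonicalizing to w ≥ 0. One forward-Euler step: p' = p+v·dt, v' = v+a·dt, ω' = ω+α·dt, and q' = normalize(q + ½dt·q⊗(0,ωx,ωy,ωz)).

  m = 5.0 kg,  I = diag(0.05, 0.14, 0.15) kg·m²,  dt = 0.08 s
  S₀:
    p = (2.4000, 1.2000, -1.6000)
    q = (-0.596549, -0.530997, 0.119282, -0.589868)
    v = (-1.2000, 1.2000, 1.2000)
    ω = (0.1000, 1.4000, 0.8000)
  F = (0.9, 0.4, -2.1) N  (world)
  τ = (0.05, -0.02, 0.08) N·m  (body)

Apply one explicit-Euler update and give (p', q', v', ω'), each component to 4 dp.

a = F/m = (0.1800, 0.0800, -0.4200)
p' = p + v·dt = (2.3040, 1.2960, -1.5040)
v' = v + a·dt = (-1.1856, 1.2064, 1.1664)
ω×(Iω) gyroscopic = (0.0112, -0.0080, 0.0126)
(τ − ω×Iω)/I = (0.7760, -0.0857, 0.4493)
new body rate ω' = (0.1621, 1.3931, 0.8359)
q⊗(0,ω) = (0.3579993, 0.8615859, -0.4693578, -1.2325632)
q' = normalize(q + ½dt·q⊗(0,ω)) = (-0.5810, -0.4955, 0.1003, -0.6378)

p' = (2.3040, 1.2960, -1.5040)
q' = (-0.5810, -0.4955, 0.1003, -0.6378)
v' = (-1.1856, 1.2064, 1.1664)
ω' = (0.1621, 1.3931, 0.8359)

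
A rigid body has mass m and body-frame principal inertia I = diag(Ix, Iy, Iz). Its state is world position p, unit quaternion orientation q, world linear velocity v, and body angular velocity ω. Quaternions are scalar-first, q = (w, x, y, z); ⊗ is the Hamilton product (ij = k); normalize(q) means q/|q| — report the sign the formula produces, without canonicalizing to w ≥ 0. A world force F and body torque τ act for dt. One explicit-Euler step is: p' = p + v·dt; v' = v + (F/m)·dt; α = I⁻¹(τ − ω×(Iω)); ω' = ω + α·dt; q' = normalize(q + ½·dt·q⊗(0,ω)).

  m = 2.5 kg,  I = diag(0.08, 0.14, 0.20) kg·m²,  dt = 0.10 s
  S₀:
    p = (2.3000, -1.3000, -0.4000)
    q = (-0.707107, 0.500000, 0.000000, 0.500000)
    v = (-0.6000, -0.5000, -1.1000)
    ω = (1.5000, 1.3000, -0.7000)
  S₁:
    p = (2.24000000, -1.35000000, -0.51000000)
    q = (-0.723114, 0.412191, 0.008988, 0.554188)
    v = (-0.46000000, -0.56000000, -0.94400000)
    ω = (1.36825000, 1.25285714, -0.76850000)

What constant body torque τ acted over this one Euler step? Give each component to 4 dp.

ω₁ − ω₀ = (-0.13175000, -0.04714286, -0.06850000)
gyro term ω₀×Iω₀ = (-0.0546, 0.1260, 0.1170)
applied torque τ = (-0.1600, 0.0600, -0.0200)

τ = (-0.1600, 0.0600, -0.0200)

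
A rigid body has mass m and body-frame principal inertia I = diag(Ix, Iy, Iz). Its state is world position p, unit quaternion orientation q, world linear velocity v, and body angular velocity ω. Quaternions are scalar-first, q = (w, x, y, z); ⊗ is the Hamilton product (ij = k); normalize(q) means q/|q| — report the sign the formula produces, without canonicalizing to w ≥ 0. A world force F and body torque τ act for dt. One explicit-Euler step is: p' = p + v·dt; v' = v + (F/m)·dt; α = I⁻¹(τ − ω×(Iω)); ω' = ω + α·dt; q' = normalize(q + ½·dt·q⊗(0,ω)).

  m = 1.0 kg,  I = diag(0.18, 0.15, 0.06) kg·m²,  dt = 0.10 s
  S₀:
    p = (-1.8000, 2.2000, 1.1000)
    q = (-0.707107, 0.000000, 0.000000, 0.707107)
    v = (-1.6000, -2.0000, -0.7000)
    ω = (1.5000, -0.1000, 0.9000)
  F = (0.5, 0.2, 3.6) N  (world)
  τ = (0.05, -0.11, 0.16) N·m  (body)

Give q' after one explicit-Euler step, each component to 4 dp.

Hamilton product q⊗(0,ω) = (-0.6363963, -0.9899498, 1.1313712, -0.6363963)
q' = normalize(q + ½dt·q⊗(0,ω)) = (-0.7361, -0.0493, 0.0564, 0.6727)

q' = (-0.7361, -0.0493, 0.0564, 0.6727)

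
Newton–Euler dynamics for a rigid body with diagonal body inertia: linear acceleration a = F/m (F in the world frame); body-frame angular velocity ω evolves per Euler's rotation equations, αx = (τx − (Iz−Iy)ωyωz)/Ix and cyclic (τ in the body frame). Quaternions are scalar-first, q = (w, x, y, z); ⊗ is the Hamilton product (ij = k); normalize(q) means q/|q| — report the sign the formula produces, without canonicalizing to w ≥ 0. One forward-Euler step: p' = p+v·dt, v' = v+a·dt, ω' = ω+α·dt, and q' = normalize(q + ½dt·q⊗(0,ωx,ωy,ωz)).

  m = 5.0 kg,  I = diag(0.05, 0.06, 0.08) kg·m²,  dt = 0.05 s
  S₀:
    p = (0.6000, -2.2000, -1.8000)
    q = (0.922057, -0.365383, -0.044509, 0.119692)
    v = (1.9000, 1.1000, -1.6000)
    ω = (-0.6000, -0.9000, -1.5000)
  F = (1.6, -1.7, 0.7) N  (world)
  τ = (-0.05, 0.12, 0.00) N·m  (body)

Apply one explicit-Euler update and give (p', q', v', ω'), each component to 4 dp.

gyro term ω×Iω = (0.0270, -0.0270, 0.0054)
(τ − ω×Iω)/I = (-1.5400, 2.4500, -0.0675)
ω' = ω + α·dt = (-0.6770, -0.7775, -1.5034)
q⊗(0,ω) = (-0.0797499, -0.3787479, -1.4497410, -1.0809462)
q + ½dt·q⊗(0,ω), renormalized = (0.9191, -0.3745, -0.0807, 0.0926)
a = F/m = (0.3200, -0.3400, 0.1400)
p' = p + v·dt = (0.6950, -2.1450, -1.8800)
v' = v + a·dt = (1.9160, 1.0830, -1.5930)

p' = (0.6950, -2.1450, -1.8800)
q' = (0.9191, -0.3745, -0.0807, 0.0926)
v' = (1.9160, 1.0830, -1.5930)
ω' = (-0.6770, -0.7775, -1.5034)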